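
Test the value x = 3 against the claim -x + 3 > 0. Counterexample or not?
Substitute x = 3 into the relation:
x = 3: LHS = -3 + 3 = 0; 0 > 0 — FAILS

Since the claim fails at x = 3, this value is a counterexample.

Answer: Yes, x = 3 is a counterexample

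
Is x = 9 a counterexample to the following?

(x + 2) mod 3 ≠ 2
Substitute x = 9 into the relation:
x = 9: LHS = (9 + 2) mod 3 = 11 mod 3 = 2; 2 ≠ 2 — FAILS

Since the claim fails at x = 9, this value is a counterexample.

Answer: Yes, x = 9 is a counterexample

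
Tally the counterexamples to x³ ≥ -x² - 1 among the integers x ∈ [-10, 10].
Counterexamples in [-10, 10]: {-10, -9, -8, -7, -6, -5, -4, -3, -2}.

Counting them gives 9 values.

Answer: 9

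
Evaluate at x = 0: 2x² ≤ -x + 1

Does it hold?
x = 0: LHS = 2·0² = 0, RHS = -0 + 1 = 1; 0 ≤ 1 — holds

The relation is satisfied at x = 0.

Answer: Yes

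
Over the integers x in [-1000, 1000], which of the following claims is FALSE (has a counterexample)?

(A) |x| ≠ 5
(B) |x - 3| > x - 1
(A) x = 5: LHS = |5| = 5; 5 ≠ 5 — FAILS
(B) x = 2: LHS = |2 - 3| = |-1| = 1, RHS = 2 - 1 = 1; 1 > 1 — FAILS

Answer: Both A and B are false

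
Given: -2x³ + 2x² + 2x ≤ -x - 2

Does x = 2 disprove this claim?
Substitute x = 2 into the relation:
x = 2: LHS = -2·2³ + 2·2² + 2·2 = -4, RHS = -2 - 2 = -4; -4 ≤ -4 — holds

The claim holds here, so x = 2 is not a counterexample. (A counterexample exists elsewhere, e.g. x = 0.)

Answer: No, x = 2 is not a counterexample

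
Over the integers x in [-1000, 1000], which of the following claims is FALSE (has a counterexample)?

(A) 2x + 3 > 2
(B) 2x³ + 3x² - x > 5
(A) x = -1: LHS = 2·(-1) + 3 = 1; 1 > 2 — FAILS
(B) x = 0: LHS = 2·0³ + 3·0² - 0 = 0; 0 > 5 — FAILS

Answer: Both A and B are false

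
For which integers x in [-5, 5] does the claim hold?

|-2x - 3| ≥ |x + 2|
Over all integers in [-5, 5], LHS − RHS is smallest at x = -1, where it equals 0:
x = -1: LHS = |-2·(-1) - 3| = |-1| = 1, RHS = |(-1) + 2| = |1| = 1; 1 ≥ 1 — holds
At the ends of the range:
x = -5: LHS = |-2·(-5) - 3| = |7| = 7, RHS = |(-5) + 2| = |-3| = 3; 7 ≥ 3 — holds
x = 5: LHS = |-2·5 - 3| = |-13| = 13, RHS = |5 + 2| = |7| = 7; 13 ≥ 7 — holds
Hence LHS − RHS is never negative, i.e. LHS ≥ RHS throughout, so the relation holds for every integer in [-5, 5].

Answer: All integers in [-5, 5]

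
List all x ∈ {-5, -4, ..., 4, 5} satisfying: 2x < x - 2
Holds for: {-5, -4, -3}
Fails for: {-2, -1, 0, 1, 2, 3, 4, 5}

Answer: {-5, -4, -3}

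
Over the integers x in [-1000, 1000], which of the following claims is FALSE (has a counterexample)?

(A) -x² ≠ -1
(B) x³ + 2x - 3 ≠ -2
(A) x = 1: LHS = -1² = -1; -1 ≠ -1 — FAILS

(B) Track d = LHS − RHS over the integers in [-1000, 1000]. Equality would need d = 0, but d changes sign only between consecutive integers, jumping over 0:
x = 0: LHS = 0³ + 2·0 - 3 = -3; -3 ≠ -2 — holds  (d = -1)
x = 1: LHS = 1³ + 2·1 - 3 = 0; 0 ≠ -2 — holds  (d = 2)
Away from these crossings d keeps a constant sign, and checking every integer in [-1000, 1000] confirms d ≠ 0 throughout. Hence the two sides are never equal, so the relation holds for every integer in [-1000, 1000].

Only (A) has a counterexample.

Answer: A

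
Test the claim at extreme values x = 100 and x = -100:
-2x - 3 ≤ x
x = 100: LHS = -2·100 - 3 = -203; -203 ≤ 100 — holds
x = -100: LHS = -2·(-100) - 3 = 197; 197 ≤ -100 — FAILS

Answer: Partially: holds for x = 100, fails for x = -100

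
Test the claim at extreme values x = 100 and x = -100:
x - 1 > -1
x = 100: LHS = 100 - 1 = 99; 99 > -1 — holds
x = -100: LHS = (-100) - 1 = -101; -101 > -1 — FAILS

Answer: Partially: holds for x = 100, fails for x = -100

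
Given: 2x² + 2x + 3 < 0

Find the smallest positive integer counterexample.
Testing positive integers:
x = 1: LHS = 2·1² + 2·1 + 3 = 7; 7 < 0 — FAILS  ← smallest positive counterexample

Answer: x = 1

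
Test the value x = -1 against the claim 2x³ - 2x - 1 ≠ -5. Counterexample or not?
Substitute x = -1 into the relation:
x = -1: LHS = 2·(-1)³ - 2·(-1) - 1 = -1; -1 ≠ -5 — holds

The relation holds at x = -1, so it is not a counterexample.

Answer: No, x = -1 is not a counterexample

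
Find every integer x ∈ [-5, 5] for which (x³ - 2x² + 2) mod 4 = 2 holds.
Holds for: {-4, -2, 0, 2, 4}
Fails for: {-5, -3, -1, 1, 3, 5}

Answer: {-4, -2, 0, 2, 4}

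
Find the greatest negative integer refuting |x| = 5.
Testing negative integers from -1 downward:
x = -1: LHS = |-1| = 1; 1 = 5 — FAILS  ← closest negative counterexample to 0

Answer: x = -1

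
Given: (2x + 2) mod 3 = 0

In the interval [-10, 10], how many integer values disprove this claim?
Counterexamples in [-10, 10]: {-9, -8, -6, -5, -3, -2, 0, 1, 3, 4, 6, 7, 9, 10}.

Counting them gives 14 values.

Answer: 14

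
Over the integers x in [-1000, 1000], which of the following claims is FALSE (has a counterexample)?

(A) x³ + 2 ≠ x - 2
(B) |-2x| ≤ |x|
(A) Track d = LHS − RHS over the integers in [-1000, 1000]. Equality would need d = 0, but d changes sign only between consecutive integers, jumping over 0:
x = -2: LHS = (-2)³ + 2 = -6, RHS = (-2) - 2 = -4; -6 ≠ -4 — holds  (d = -2)
x = -1: LHS = (-1)³ + 2 = 1, RHS = (-1) - 2 = -3; 1 ≠ -3 — holds  (d = 4)
Away from these crossings d keeps a constant sign, and checking every integer in [-1000, 1000] confirms d ≠ 0 throughout. Hence the two sides are never equal, so the relation holds for every integer in [-1000, 1000].

(B) x = 1: LHS = |-2·1| = |-2| = 2, RHS = |1| = 1; 2 ≤ 1 — FAILS

Only (B) has a counterexample.

Answer: B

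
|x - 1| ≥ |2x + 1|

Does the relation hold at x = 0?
x = 0: LHS = |0 - 1| = |-1| = 1, RHS = |2·0 + 1| = |1| = 1; 1 ≥ 1 — holds

The relation is satisfied at x = 0.

Answer: Yes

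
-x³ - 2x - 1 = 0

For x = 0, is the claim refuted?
Substitute x = 0 into the relation:
x = 0: LHS = -0³ - 2·0 - 1 = -1; -1 = 0 — FAILS

Since the claim fails at x = 0, this value is a counterexample.

Answer: Yes, x = 0 is a counterexample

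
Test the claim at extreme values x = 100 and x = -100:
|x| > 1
x = 100: LHS = |100| = 100; 100 > 1 — holds
x = -100: LHS = |-100| = 100; 100 > 1 — holds

Answer: Yes, holds for both x = 100 and x = -100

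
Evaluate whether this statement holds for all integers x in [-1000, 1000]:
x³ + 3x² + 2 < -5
The claim fails at x = 0:
x = 0: LHS = 0³ + 3·0² + 2 = 2; 2 < -5 — FAILS

Because a single integer refutes it, the statement is false.

Answer: False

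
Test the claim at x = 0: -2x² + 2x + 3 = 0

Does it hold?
x = 0: LHS = -2·0² + 2·0 + 3 = 3; 3 = 0 — FAILS

The relation fails at x = 0, so x = 0 is a counterexample.

Answer: No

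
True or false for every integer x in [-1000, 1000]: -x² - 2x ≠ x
The claim fails at x = 0:
x = 0: LHS = -0² - 2·0 = 0; 0 ≠ 0 — FAILS

Because a single integer refutes it, the statement is false.

Answer: False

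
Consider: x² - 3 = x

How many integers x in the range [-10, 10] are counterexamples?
Counterexamples in [-10, 10]: {-10, -9, -8, -7, -6, -5, -4, -3, -2, -1, 0, 1, 2, 3, 4, 5, 6, 7, 8, 9, 10}.

Counting them gives 21 values.

Answer: 21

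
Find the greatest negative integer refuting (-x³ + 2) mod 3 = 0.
Testing negative integers from -1 downward:
x = -1: LHS = (-(-1)³ + 2) mod 3 = 3 mod 3 = 0; 0 = 0 — holds
x = -2: LHS = (-(-2)³ + 2) mod 3 = 10 mod 3 = 1; 1 = 0 — FAILS  ← closest negative counterexample to 0

Answer: x = -2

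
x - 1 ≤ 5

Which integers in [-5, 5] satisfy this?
Over all integers in [-5, 5], LHS − RHS is largest at x = 5, where it equals -1:
x = 5: LHS = 5 - 1 = 4; 4 ≤ 5 — holds
At the ends of the range:
x = -5: LHS = (-5) - 1 = -6; -6 ≤ 5 — holds
Hence LHS − RHS is never positive, i.e. LHS ≤ RHS throughout, so the relation holds for every integer in [-5, 5].

Answer: All integers in [-5, 5]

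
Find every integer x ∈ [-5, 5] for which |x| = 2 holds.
Holds for: {-2, 2}
Fails for: {-5, -4, -3, -1, 0, 1, 3, 4, 5}

Answer: {-2, 2}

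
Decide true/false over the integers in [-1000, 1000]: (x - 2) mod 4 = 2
The claim fails at x = 1:
x = 1: LHS = (1 - 2) mod 4 = (-1) mod 4 = 3; 3 = 2 — FAILS

Because a single integer refutes it, the statement is false.

Answer: False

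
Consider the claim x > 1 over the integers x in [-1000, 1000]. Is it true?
The claim fails at x = 0:
x = 0: 0 > 1 — FAILS

Because a single integer refutes it, the statement is false.

Answer: False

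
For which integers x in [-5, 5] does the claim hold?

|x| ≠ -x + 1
Track d = LHS − RHS over the integers in [-5, 5]. Equality would need d = 0, but d changes sign only between consecutive integers, jumping over 0:
x = 0: LHS = |0| = 0, RHS = -0 + 1 = 1; 0 ≠ 1 — holds  (d = -1)
x = 1: LHS = |1| = 1, RHS = -1 + 1 = 0; 1 ≠ 0 — holds  (d = 1)
Away from these crossings d keeps a constant sign, and checking every integer in [-5, 5] confirms d ≠ 0 throughout. Hence the two sides are never equal, so the relation holds for every integer in [-5, 5].

Answer: All integers in [-5, 5]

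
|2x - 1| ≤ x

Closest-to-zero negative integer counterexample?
Testing negative integers from -1 downward:
x = -1: LHS = |2·(-1) - 1| = |-3| = 3; 3 ≤ -1 — FAILS  ← closest negative counterexample to 0

Answer: x = -1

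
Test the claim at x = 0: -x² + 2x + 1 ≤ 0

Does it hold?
x = 0: LHS = -0² + 2·0 + 1 = 1; 1 ≤ 0 — FAILS

The relation fails at x = 0, so x = 0 is a counterexample.

Answer: No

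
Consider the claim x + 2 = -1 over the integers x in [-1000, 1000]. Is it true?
The claim fails at x = 0:
x = 0: LHS = 0 + 2 = 2; 2 = -1 — FAILS

Because a single integer refutes it, the statement is false.

Answer: False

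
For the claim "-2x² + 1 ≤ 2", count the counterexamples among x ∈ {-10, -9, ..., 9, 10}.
Over all integers in [-10, 10], LHS − RHS is largest at x = 0, where it equals -1:
x = 0: LHS = -2·0² + 1 = 1; 1 ≤ 2 — holds
At the ends of the range:
x = -10: LHS = -2·(-10)² + 1 = -199; -199 ≤ 2 — holds
x = 10: LHS = -2·10² + 1 = -199; -199 ≤ 2 — holds
Hence LHS − RHS is never positive, i.e. LHS ≤ RHS throughout, so the relation holds for every integer in [-10, 10].

No counterexample appears in that range.

Answer: 0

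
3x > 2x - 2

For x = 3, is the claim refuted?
Substitute x = 3 into the relation:
x = 3: LHS = 3·3 = 9, RHS = 2·3 - 2 = 4; 9 > 4 — holds

The claim holds here, so x = 3 is not a counterexample. (A counterexample exists elsewhere, e.g. x = -2.)

Answer: No, x = 3 is not a counterexample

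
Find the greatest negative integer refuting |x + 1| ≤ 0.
Testing negative integers from -1 downward:
x = -1: LHS = |(-1) + 1| = |0| = 0; 0 ≤ 0 — holds
x = -2: LHS = |(-2) + 1| = |-1| = 1; 1 ≤ 0 — FAILS  ← closest negative counterexample to 0

Answer: x = -2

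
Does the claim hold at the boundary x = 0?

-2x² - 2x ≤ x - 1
x = 0: LHS = -2·0² - 2·0 = 0, RHS = 0 - 1 = -1; 0 ≤ -1 — FAILS

The relation fails at x = 0, so x = 0 is a counterexample.

Answer: No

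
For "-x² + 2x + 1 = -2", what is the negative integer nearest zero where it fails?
Testing negative integers from -1 downward:
x = -1: LHS = -(-1)² + 2·(-1) + 1 = -2; -2 = -2 — holds
x = -2: LHS = -(-2)² + 2·(-2) + 1 = -7; -7 = -2 — FAILS  ← closest negative counterexample to 0

Answer: x = -2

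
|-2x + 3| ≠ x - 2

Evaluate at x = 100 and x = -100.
x = 100: LHS = |-2·100 + 3| = |-197| = 197, RHS = 100 - 2 = 98; 197 ≠ 98 — holds
x = -100: LHS = |-2·(-100) + 3| = |203| = 203, RHS = (-100) - 2 = -102; 203 ≠ -102 — holds

Answer: Yes, holds for both x = 100 and x = -100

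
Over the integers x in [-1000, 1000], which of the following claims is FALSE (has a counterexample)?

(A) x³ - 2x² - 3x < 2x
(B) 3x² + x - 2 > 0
(A) x = 0: LHS = 0³ - 2·0² - 3·0 = 0, RHS = 2·0 = 0; 0 < 0 — FAILS
(B) x = 0: LHS = 3·0² + 0 - 2 = -2; -2 > 0 — FAILS

Answer: Both A and B are false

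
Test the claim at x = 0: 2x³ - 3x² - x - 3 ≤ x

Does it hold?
x = 0: LHS = 2·0³ - 3·0² - 0 - 3 = -3; -3 ≤ 0 — holds

The relation is satisfied at x = 0.

Answer: Yes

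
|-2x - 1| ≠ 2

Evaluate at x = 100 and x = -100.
x = 100: LHS = |-2·100 - 1| = |-201| = 201; 201 ≠ 2 — holds
x = -100: LHS = |-2·(-100) - 1| = |199| = 199; 199 ≠ 2 — holds

Answer: Yes, holds for both x = 100 and x = -100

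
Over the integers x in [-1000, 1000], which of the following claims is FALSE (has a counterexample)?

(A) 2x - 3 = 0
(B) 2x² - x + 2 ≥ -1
(A) x = 0: LHS = 2·0 - 3 = -3; -3 = 0 — FAILS

(B) Over all integers in [-1000, 1000], LHS − RHS is smallest at x = 0, where it equals 3:
x = 0: LHS = 2·0² - 0 + 2 = 2; 2 ≥ -1 — holds
At the ends of the range:
x = -1000: LHS = 2·(-1000)² - (-1000) + 2 = 2001002; 2001002 ≥ -1 — holds
x = 1000: LHS = 2·1000² - 1000 + 2 = 1999002; 1999002 ≥ -1 — holds
Hence LHS − RHS is never negative, i.e. LHS ≥ RHS throughout, so the relation holds for every integer in [-1000, 1000].

Only (A) has a counterexample.

Answer: A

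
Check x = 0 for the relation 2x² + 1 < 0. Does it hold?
x = 0: LHS = 2·0² + 1 = 1; 1 < 0 — FAILS

The relation fails at x = 0, so x = 0 is a counterexample.

Answer: No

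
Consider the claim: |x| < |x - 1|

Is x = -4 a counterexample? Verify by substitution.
Substitute x = -4 into the relation:
x = -4: LHS = |-4| = 4, RHS = |(-4) - 1| = |-5| = 5; 4 < 5 — holds

The claim holds here, so x = -4 is not a counterexample. (A counterexample exists elsewhere, e.g. x = 1.)

Answer: No, x = -4 is not a counterexample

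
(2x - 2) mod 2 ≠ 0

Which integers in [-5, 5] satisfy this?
For a polynomial with integer coefficients, its value mod 2 depends only on x mod 2, so it suffices to check one representative of each residue class, x = 0, 1:
x = 0: LHS = (2·0 - 2) mod 2 = (-2) mod 2 = 0; 0 ≠ 0 — FAILS
x = 1: LHS = (2·1 - 2) mod 2 = 0 mod 2 = 0; 0 ≠ 0 — FAILS
The relation fails in every residue class, so the claimed relation (≠) fails for every integer in [-5, 5].

Answer: None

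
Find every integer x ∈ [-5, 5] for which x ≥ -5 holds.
Over all integers in [-5, 5], LHS − RHS is smallest at x = -5, where it equals 0:
x = -5: -5 ≥ -5 — holds
At the ends of the range:
x = 5: 5 ≥ -5 — holds
Hence LHS − RHS is never negative, i.e. LHS ≥ RHS throughout, so the relation holds for every integer in [-5, 5].

Answer: All integers in [-5, 5]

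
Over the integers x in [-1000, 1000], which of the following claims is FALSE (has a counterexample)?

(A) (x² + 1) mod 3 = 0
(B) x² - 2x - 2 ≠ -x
(A) x = 0: LHS = (0² + 1) mod 3 = 1 mod 3 = 1; 1 = 0 — FAILS
(B) x = -1: LHS = (-1)² - 2·(-1) - 2 = 1, RHS = -(-1) = 1; 1 ≠ 1 — FAILS

Answer: Both A and B are false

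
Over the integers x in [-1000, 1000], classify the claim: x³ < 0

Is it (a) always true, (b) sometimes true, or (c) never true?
Holds at x = -1: LHS = (-1)³ = -1; -1 < 0 — holds
Fails at x = 0: LHS = 0³ = 0; 0 < 0 — FAILS
It is satisfied by some integers in the range but not all.

Answer: Sometimes true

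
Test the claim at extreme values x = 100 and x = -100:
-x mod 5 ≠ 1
x = 100: LHS = (-100) mod 5 = 0; 0 ≠ 1 — holds
x = -100: LHS = (-(-100)) mod 5 = 100 mod 5 = 0; 0 ≠ 1 — holds

Answer: Yes, holds for both x = 100 and x = -100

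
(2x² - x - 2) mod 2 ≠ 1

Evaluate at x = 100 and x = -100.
x = 100: LHS = (2·100² - 100 - 2) mod 2 = 19898 mod 2 = 0; 0 ≠ 1 — holds
x = -100: LHS = (2·(-100)² - (-100) - 2) mod 2 = 20098 mod 2 = 0; 0 ≠ 1 — holds

Answer: Yes, holds for both x = 100 and x = -100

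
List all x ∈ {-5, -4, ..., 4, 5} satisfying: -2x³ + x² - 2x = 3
Track d = LHS − RHS over the integers in [-5, 5]. Equality would need d = 0, but d changes sign only between consecutive integers, jumping over 0:
x = -1: LHS = -2·(-1)³ + (-1)² - 2·(-1) = 5; 5 = 3 — FAILS  (d = 2)
x = 0: LHS = -2·0³ + 0² - 2·0 = 0; 0 = 3 — FAILS  (d = -3)
Away from these crossings d keeps a constant sign, and checking every integer in [-5, 5] confirms d ≠ 0 throughout. Hence the two sides are never equal, so the claimed relation (=) fails for every integer in [-5, 5].

Answer: None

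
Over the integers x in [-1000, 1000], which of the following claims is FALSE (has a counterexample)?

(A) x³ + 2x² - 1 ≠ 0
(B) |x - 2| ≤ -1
(A) x = -1: LHS = (-1)³ + 2·(-1)² - 1 = 0; 0 ≠ 0 — FAILS
(B) x = 0: LHS = |0 - 2| = |-2| = 2; 2 ≤ -1 — FAILS

Answer: Both A and B are false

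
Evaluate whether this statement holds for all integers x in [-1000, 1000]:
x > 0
The claim fails at x = 0:
x = 0: 0 > 0 — FAILS

Because a single integer refutes it, the statement is false.

Answer: False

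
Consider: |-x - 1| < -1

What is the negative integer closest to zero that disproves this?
Testing negative integers from -1 downward:
x = -1: LHS = |-(-1) - 1| = |0| = 0; 0 < -1 — FAILS  ← closest negative counterexample to 0

Answer: x = -1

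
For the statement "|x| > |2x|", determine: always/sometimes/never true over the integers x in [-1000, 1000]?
Over all integers in [-1000, 1000], LHS − RHS is largest at x = 0, where it equals 0:
x = 0: LHS = |0| = 0, RHS = |2·0| = |0| = 0; 0 > 0 — FAILS
At the ends of the range:
x = -1000: LHS = |-1000| = 1000, RHS = |2·(-1000)| = |-2000| = 2000; 1000 > 2000 — FAILS
x = 1000: LHS = |1000| = 1000, RHS = |2·1000| = |2000| = 2000; 1000 > 2000 — FAILS
Hence LHS − RHS is never positive, i.e. LHS ≤ RHS throughout, so the claimed relation (>) fails for every integer in [-1000, 1000].

No integer in the range satisfies it.

Answer: Never true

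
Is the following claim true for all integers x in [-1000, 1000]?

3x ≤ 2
The claim fails at x = 1:
x = 1: LHS = 3·1 = 3; 3 ≤ 2 — FAILS

Because a single integer refutes it, the statement is false.

Answer: False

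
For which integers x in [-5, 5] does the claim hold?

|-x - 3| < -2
An absolute value is never negative, so the left side is ≥ 0 for every x, while the right side is -2. Tightest case in [-5, 5] is x = -3:
x = -3: LHS = |-(-3) - 3| = |0| = 0; 0 < -2 — FAILS
Hence LHS − RHS is never negative, i.e. LHS ≥ RHS throughout, so the claimed relation (<) fails for every integer in [-5, 5].

Answer: None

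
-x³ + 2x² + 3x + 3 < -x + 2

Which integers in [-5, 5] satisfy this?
Holds for: {4, 5}
Fails for: {-5, -4, -3, -2, -1, 0, 1, 2, 3}

Answer: {4, 5}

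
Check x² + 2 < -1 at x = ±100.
x = 100: LHS = 100² + 2 = 10002; 10002 < -1 — FAILS
x = -100: LHS = (-100)² + 2 = 10002; 10002 < -1 — FAILS

Answer: No, fails for both x = 100 and x = -100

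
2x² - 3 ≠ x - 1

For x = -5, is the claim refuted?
Substitute x = -5 into the relation:
x = -5: LHS = 2·(-5)² - 3 = 47, RHS = (-5) - 1 = -6; 47 ≠ -6 — holds

The relation holds at x = -5, so it is not a counterexample.

Answer: No, x = -5 is not a counterexample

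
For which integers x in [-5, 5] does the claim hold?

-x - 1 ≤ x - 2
Holds for: {1, 2, 3, 4, 5}
Fails for: {-5, -4, -3, -2, -1, 0}

Answer: {1, 2, 3, 4, 5}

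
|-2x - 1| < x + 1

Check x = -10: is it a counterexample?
Substitute x = -10 into the relation:
x = -10: LHS = |-2·(-10) - 1| = |19| = 19, RHS = (-10) + 1 = -9; 19 < -9 — FAILS

Since the claim fails at x = -10, this value is a counterexample.

Answer: Yes, x = -10 is a counterexample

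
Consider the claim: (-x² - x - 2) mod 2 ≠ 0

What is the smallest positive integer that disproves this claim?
Testing positive integers:
x = 1: LHS = (-1² - 1 - 2) mod 2 = (-4) mod 2 = 0; 0 ≠ 0 — FAILS  ← smallest positive counterexample

Answer: x = 1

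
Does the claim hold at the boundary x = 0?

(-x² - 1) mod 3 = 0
x = 0: LHS = (-0² - 1) mod 3 = (-1) mod 3 = 2; 2 = 0 — FAILS

The relation fails at x = 0, so x = 0 is a counterexample.

Answer: No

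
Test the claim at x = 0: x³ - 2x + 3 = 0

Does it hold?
x = 0: LHS = 0³ - 2·0 + 3 = 3; 3 = 0 — FAILS

The relation fails at x = 0, so x = 0 is a counterexample.

Answer: No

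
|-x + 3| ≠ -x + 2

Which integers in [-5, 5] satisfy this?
Over all integers in [-5, 5], LHS − RHS is always positive; it is smallest at x = 0, where it equals 1:
x = 0: LHS = |-0 + 3| = |3| = 3, RHS = -0 + 2 = 2; 3 ≠ 2 — holds
At the ends of the range:
x = -5: LHS = |-(-5) + 3| = |8| = 8, RHS = -(-5) + 2 = 7; 8 ≠ 7 — holds
x = 5: LHS = |-5 + 3| = |-2| = 2, RHS = -5 + 2 = -3; 2 ≠ -3 — holds
Hence LHS − RHS is never 0, i.e. the two sides are never equal, so the relation holds for every integer in [-5, 5].

Answer: All integers in [-5, 5]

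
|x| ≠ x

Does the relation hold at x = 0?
x = 0: LHS = |0| = 0; 0 ≠ 0 — FAILS

The relation fails at x = 0, so x = 0 is a counterexample.

Answer: No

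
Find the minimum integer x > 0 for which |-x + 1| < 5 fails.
Testing positive integers:
x = 1: LHS = |-1 + 1| = |0| = 0; 0 < 5 — holds
x = 2: LHS = |-2 + 1| = |-1| = 1; 1 < 5 — holds
x = 3: LHS = |-3 + 1| = |-2| = 2; 2 < 5 — holds
x = 4: LHS = |-4 + 1| = |-3| = 3; 3 < 5 — holds
x = 5: LHS = |-5 + 1| = |-4| = 4; 4 < 5 — holds
x = 6: LHS = |-6 + 1| = |-5| = 5; 5 < 5 — FAILS  ← smallest positive counterexample

Answer: x = 6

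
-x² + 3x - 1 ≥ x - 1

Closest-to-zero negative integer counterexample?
Testing negative integers from -1 downward:
x = -1: LHS = -(-1)² + 3·(-1) - 1 = -5, RHS = (-1) - 1 = -2; -5 ≥ -2 — FAILS  ← closest negative counterexample to 0

Answer: x = -1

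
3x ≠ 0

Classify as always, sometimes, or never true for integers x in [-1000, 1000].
Holds at x = 1: LHS = 3·1 = 3; 3 ≠ 0 — holds
Fails at x = 0: LHS = 3·0 = 0; 0 ≠ 0 — FAILS
It is satisfied by some integers in the range but not all.

Answer: Sometimes true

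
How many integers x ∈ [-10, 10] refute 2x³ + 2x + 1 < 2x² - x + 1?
Counterexamples in [-10, 10]: {0, 1, 2, 3, 4, 5, 6, 7, 8, 9, 10}.

Counting them gives 11 values.

Answer: 11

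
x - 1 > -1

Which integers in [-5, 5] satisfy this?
Holds for: {1, 2, 3, 4, 5}
Fails for: {-5, -4, -3, -2, -1, 0}

Answer: {1, 2, 3, 4, 5}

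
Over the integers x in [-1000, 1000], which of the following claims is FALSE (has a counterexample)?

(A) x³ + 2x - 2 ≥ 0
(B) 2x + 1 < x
(A) x = 0: LHS = 0³ + 2·0 - 2 = -2; -2 ≥ 0 — FAILS
(B) x = 0: LHS = 2·0 + 1 = 1; 1 < 0 — FAILS

Answer: Both A and B are false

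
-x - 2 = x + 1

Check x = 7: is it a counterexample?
Substitute x = 7 into the relation:
x = 7: LHS = -7 - 2 = -9, RHS = 7 + 1 = 8; -9 = 8 — FAILS

Since the claim fails at x = 7, this value is a counterexample.

Answer: Yes, x = 7 is a counterexample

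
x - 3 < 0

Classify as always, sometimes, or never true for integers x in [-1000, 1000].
Holds at x = 0: LHS = 0 - 3 = -3; -3 < 0 — holds
Fails at x = 3: LHS = 3 - 3 = 0; 0 < 0 — FAILS
It is satisfied by some integers in the range but not all.

Answer: Sometimes true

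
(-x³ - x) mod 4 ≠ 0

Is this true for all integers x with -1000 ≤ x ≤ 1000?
The claim fails at x = 0:
x = 0: LHS = (-0³ - 0) mod 4 = 0 mod 4 = 0; 0 ≠ 0 — FAILS

Because a single integer refutes it, the statement is false.

Answer: False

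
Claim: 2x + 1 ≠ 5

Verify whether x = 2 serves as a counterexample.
Substitute x = 2 into the relation:
x = 2: LHS = 2·2 + 1 = 5; 5 ≠ 5 — FAILS

Since the claim fails at x = 2, this value is a counterexample.

Answer: Yes, x = 2 is a counterexample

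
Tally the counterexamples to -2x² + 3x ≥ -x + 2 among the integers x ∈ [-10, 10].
Counterexamples in [-10, 10]: {-10, -9, -8, -7, -6, -5, -4, -3, -2, -1, 0, 2, 3, 4, 5, 6, 7, 8, 9, 10}.

Counting them gives 20 values.

Answer: 20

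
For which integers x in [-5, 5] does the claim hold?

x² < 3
Holds for: {-1, 0, 1}
Fails for: {-5, -4, -3, -2, 2, 3, 4, 5}

Answer: {-1, 0, 1}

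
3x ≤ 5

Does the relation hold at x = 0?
x = 0: LHS = 3·0 = 0; 0 ≤ 5 — holds

The relation is satisfied at x = 0.

Answer: Yes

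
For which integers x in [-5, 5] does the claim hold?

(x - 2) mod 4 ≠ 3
Holds for: {-5, -4, -2, -1, 0, 2, 3, 4}
Fails for: {-3, 1, 5}

Answer: {-5, -4, -2, -1, 0, 2, 3, 4}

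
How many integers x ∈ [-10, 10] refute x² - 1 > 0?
Counterexamples in [-10, 10]: {-1, 0, 1}.

Counting them gives 3 values.

Answer: 3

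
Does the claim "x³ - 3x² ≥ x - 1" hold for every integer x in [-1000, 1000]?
The claim fails at x = 1:
x = 1: LHS = 1³ - 3·1² = -2, RHS = 1 - 1 = 0; -2 ≥ 0 — FAILS

Because a single integer refutes it, the statement is false.

Answer: False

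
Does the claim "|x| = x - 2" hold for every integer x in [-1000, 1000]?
The claim fails at x = 0:
x = 0: LHS = |0| = 0, RHS = 0 - 2 = -2; 0 = -2 — FAILS

Because a single integer refutes it, the statement is false.

Answer: False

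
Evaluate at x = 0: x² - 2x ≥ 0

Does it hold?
x = 0: LHS = 0² - 2·0 = 0; 0 ≥ 0 — holds

The relation is satisfied at x = 0.

Answer: Yes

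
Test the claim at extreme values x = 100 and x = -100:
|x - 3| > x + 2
x = 100: LHS = |100 - 3| = |97| = 97, RHS = 100 + 2 = 102; 97 > 102 — FAILS
x = -100: LHS = |(-100) - 3| = |-103| = 103, RHS = (-100) + 2 = -98; 103 > -98 — holds

Answer: Partially: fails for x = 100, holds for x = -100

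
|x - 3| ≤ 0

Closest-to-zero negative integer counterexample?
Testing negative integers from -1 downward:
x = -1: LHS = |(-1) - 3| = |-4| = 4; 4 ≤ 0 — FAILS  ← closest negative counterexample to 0

Answer: x = -1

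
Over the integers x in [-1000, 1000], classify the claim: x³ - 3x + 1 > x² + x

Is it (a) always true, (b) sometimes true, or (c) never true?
Holds at x = 0: LHS = 0³ - 3·0 + 1 = 1, RHS = 0² + 0 = 0; 1 > 0 — holds
Fails at x = 1: LHS = 1³ - 3·1 + 1 = -1, RHS = 1² + 1 = 2; -1 > 2 — FAILS
It is satisfied by some integers in the range but not all.

Answer: Sometimes true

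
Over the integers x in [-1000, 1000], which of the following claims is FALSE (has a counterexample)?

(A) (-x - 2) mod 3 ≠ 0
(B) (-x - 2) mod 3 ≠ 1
(A) x = 1: LHS = (-1 - 2) mod 3 = (-3) mod 3 = 0; 0 ≠ 0 — FAILS
(B) x = 0: LHS = (-0 - 2) mod 3 = (-2) mod 3 = 1; 1 ≠ 1 — FAILS

Answer: Both A and B are false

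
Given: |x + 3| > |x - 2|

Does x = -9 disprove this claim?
Substitute x = -9 into the relation:
x = -9: LHS = |(-9) + 3| = |-6| = 6, RHS = |(-9) - 2| = |-11| = 11; 6 > 11 — FAILS

Since the claim fails at x = -9, this value is a counterexample.

Answer: Yes, x = -9 is a counterexample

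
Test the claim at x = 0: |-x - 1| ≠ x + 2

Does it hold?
x = 0: LHS = |-0 - 1| = |-1| = 1, RHS = 0 + 2 = 2; 1 ≠ 2 — holds

The relation is satisfied at x = 0.

Answer: Yes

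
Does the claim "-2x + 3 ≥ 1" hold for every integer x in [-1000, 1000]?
The claim fails at x = 2:
x = 2: LHS = -2·2 + 3 = -1; -1 ≥ 1 — FAILS

Because a single integer refutes it, the statement is false.

Answer: False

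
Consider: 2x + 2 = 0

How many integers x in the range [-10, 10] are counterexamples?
Counterexamples in [-10, 10]: {-10, -9, -8, -7, -6, -5, -4, -3, -2, 0, 1, 2, 3, 4, 5, 6, 7, 8, 9, 10}.

Counting them gives 20 values.

Answer: 20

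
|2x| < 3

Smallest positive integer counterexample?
Testing positive integers:
x = 1: LHS = |2·1| = |2| = 2; 2 < 3 — holds
x = 2: LHS = |2·2| = |4| = 4; 4 < 3 — FAILS  ← smallest positive counterexample

Answer: x = 2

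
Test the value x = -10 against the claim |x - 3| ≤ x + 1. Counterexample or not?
Substitute x = -10 into the relation:
x = -10: LHS = |(-10) - 3| = |-13| = 13, RHS = (-10) + 1 = -9; 13 ≤ -9 — FAILS

Since the claim fails at x = -10, this value is a counterexample.

Answer: Yes, x = -10 is a counterexample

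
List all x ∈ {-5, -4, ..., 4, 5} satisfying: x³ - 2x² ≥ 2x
Holds for: {0, 3, 4, 5}
Fails for: {-5, -4, -3, -2, -1, 1, 2}

Answer: {0, 3, 4, 5}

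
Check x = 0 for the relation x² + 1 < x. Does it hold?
x = 0: LHS = 0² + 1 = 1; 1 < 0 — FAILS

The relation fails at x = 0, so x = 0 is a counterexample.

Answer: No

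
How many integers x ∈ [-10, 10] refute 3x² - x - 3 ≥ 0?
Counterexamples in [-10, 10]: {0, 1}.

Counting them gives 2 values.

Answer: 2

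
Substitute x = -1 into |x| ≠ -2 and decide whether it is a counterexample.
Substitute x = -1 into the relation:
x = -1: LHS = |-1| = 1; 1 ≠ -2 — holds

The relation holds at x = -1, so it is not a counterexample.

Answer: No, x = -1 is not a counterexample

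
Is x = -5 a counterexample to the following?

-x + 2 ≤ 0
Substitute x = -5 into the relation:
x = -5: LHS = -(-5) + 2 = 7; 7 ≤ 0 — FAILS

Since the claim fails at x = -5, this value is a counterexample.

Answer: Yes, x = -5 is a counterexample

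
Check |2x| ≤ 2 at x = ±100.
x = 100: LHS = |2·100| = |200| = 200; 200 ≤ 2 — FAILS
x = -100: LHS = |2·(-100)| = |-200| = 200; 200 ≤ 2 — FAILS

Answer: No, fails for both x = 100 and x = -100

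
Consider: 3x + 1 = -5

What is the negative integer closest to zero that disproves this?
Testing negative integers from -1 downward:
x = -1: LHS = 3·(-1) + 1 = -2; -2 = -5 — FAILS  ← closest negative counterexample to 0

Answer: x = -1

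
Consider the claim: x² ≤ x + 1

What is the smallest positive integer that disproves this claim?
Testing positive integers:
x = 1: LHS = 1² = 1, RHS = 1 + 1 = 2; 1 ≤ 2 — holds
x = 2: LHS = 2² = 4, RHS = 2 + 1 = 3; 4 ≤ 3 — FAILS  ← smallest positive counterexample

Answer: x = 2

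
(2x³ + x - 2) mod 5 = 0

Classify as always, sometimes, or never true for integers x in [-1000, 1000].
Holds at x = -1: LHS = (2·(-1)³ + (-1) - 2) mod 5 = (-5) mod 5 = 0; 0 = 0 — holds
Fails at x = 0: LHS = (2·0³ + 0 - 2) mod 5 = (-2) mod 5 = 3; 3 = 0 — FAILS
It is satisfied by some integers in the range but not all.

Answer: Sometimes true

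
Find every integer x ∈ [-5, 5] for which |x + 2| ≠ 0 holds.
Holds for: {-5, -4, -3, -1, 0, 1, 2, 3, 4, 5}
Fails for: {-2}

Answer: {-5, -4, -3, -1, 0, 1, 2, 3, 4, 5}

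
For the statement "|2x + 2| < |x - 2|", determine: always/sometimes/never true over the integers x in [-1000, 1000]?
Holds at x = -1: LHS = |2·(-1) + 2| = |0| = 0, RHS = |(-1) - 2| = |-3| = 3; 0 < 3 — holds
Fails at x = 0: LHS = |2·0 + 2| = |2| = 2, RHS = |0 - 2| = |-2| = 2; 2 < 2 — FAILS
It is satisfied by some integers in the range but not all.

Answer: Sometimes true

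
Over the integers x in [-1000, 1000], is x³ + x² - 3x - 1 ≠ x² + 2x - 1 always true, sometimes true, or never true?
Holds at x = 1: LHS = 1³ + 1² - 3·1 - 1 = -2, RHS = 1² + 2·1 - 1 = 2; -2 ≠ 2 — holds
Fails at x = 0: LHS = 0³ + 0² - 3·0 - 1 = -1, RHS = 0² + 2·0 - 1 = -1; -1 ≠ -1 — FAILS
It is satisfied by some integers in the range but not all.

Answer: Sometimes true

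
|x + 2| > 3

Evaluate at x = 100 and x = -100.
x = 100: LHS = |100 + 2| = |102| = 102; 102 > 3 — holds
x = -100: LHS = |(-100) + 2| = |-98| = 98; 98 > 3 — holds

Answer: Yes, holds for both x = 100 and x = -100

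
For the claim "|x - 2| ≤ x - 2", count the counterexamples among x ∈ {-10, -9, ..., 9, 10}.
Counterexamples in [-10, 10]: {-10, -9, -8, -7, -6, -5, -4, -3, -2, -1, 0, 1}.

Counting them gives 12 values.

Answer: 12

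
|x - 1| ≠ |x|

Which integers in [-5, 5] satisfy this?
Track d = LHS − RHS over the integers in [-5, 5]. Equality would need d = 0, but d changes sign only between consecutive integers, jumping over 0:
x = 0: LHS = |0 - 1| = |-1| = 1, RHS = |0| = 0; 1 ≠ 0 — holds  (d = 1)
x = 1: LHS = |1 - 1| = |0| = 0, RHS = |1| = 1; 0 ≠ 1 — holds  (d = -1)
Away from these crossings d keeps a constant sign, and checking every integer in [-5, 5] confirms d ≠ 0 throughout. Hence the two sides are never equal, so the relation holds for every integer in [-5, 5].

Answer: All integers in [-5, 5]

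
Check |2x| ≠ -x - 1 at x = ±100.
x = 100: LHS = |2·100| = |200| = 200, RHS = -100 - 1 = -101; 200 ≠ -101 — holds
x = -100: LHS = |2·(-100)| = |-200| = 200, RHS = -(-100) - 1 = 99; 200 ≠ 99 — holds

Answer: Yes, holds for both x = 100 and x = -100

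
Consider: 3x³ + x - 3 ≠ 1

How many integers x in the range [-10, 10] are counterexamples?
Counterexamples in [-10, 10]: {1}.

Counting them gives 1 values.

Answer: 1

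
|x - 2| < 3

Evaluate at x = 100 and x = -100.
x = 100: LHS = |100 - 2| = |98| = 98; 98 < 3 — FAILS
x = -100: LHS = |(-100) - 2| = |-102| = 102; 102 < 3 — FAILS

Answer: No, fails for both x = 100 and x = -100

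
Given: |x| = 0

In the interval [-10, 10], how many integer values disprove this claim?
Counterexamples in [-10, 10]: {-10, -9, -8, -7, -6, -5, -4, -3, -2, -1, 1, 2, 3, 4, 5, 6, 7, 8, 9, 10}.

Counting them gives 20 values.

Answer: 20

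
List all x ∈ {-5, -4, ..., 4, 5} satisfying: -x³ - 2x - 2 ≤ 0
Holds for: {0, 1, 2, 3, 4, 5}
Fails for: {-5, -4, -3, -2, -1}

Answer: {0, 1, 2, 3, 4, 5}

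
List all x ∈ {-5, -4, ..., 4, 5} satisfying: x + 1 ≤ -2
Holds for: {-5, -4, -3}
Fails for: {-2, -1, 0, 1, 2, 3, 4, 5}

Answer: {-5, -4, -3}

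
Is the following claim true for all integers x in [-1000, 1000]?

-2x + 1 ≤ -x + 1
The claim fails at x = -1:
x = -1: LHS = -2·(-1) + 1 = 3, RHS = -(-1) + 1 = 2; 3 ≤ 2 — FAILS

Because a single integer refutes it, the statement is false.

Answer: False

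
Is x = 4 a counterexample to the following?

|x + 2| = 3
Substitute x = 4 into the relation:
x = 4: LHS = |4 + 2| = |6| = 6; 6 = 3 — FAILS

Since the claim fails at x = 4, this value is a counterexample.

Answer: Yes, x = 4 is a counterexample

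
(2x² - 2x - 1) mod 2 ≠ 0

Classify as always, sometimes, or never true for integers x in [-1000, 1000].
For a polynomial with integer coefficients, its value mod 2 depends only on x mod 2, so it suffices to check one representative of each residue class, x = 0, 1:
x = 0: LHS = (2·0² - 2·0 - 1) mod 2 = (-1) mod 2 = 1; 1 ≠ 0 — holds
x = 1: LHS = (2·1² - 2·1 - 1) mod 2 = (-1) mod 2 = 1; 1 ≠ 0 — holds
The relation holds in every residue class, so the relation holds for every integer in [-1000, 1000].

No counterexample exists.

Answer: Always true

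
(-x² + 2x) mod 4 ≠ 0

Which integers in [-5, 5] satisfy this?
Holds for: {-5, -3, -1, 1, 3, 5}
Fails for: {-4, -2, 0, 2, 4}

Answer: {-5, -3, -1, 1, 3, 5}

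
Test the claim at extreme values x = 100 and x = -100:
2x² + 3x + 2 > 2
x = 100: LHS = 2·100² + 3·100 + 2 = 20302; 20302 > 2 — holds
x = -100: LHS = 2·(-100)² + 3·(-100) + 2 = 19702; 19702 > 2 — holds

Answer: Yes, holds for both x = 100 and x = -100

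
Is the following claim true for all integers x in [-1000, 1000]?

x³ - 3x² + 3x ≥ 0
The claim fails at x = -1:
x = -1: LHS = (-1)³ - 3·(-1)² + 3·(-1) = -7; -7 ≥ 0 — FAILS

Because a single integer refutes it, the statement is false.

Answer: False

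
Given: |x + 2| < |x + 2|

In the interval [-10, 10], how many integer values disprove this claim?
Counterexamples in [-10, 10]: {-10, -9, -8, -7, -6, -5, -4, -3, -2, -1, 0, 1, 2, 3, 4, 5, 6, 7, 8, 9, 10}.

Counting them gives 21 values.

Answer: 21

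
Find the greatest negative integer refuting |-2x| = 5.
Testing negative integers from -1 downward:
x = -1: LHS = |-2·(-1)| = |2| = 2; 2 = 5 — FAILS  ← closest negative counterexample to 0

Answer: x = -1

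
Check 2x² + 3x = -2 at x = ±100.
x = 100: LHS = 2·100² + 3·100 = 20300; 20300 = -2 — FAILS
x = -100: LHS = 2·(-100)² + 3·(-100) = 19700; 19700 = -2 — FAILS

Answer: No, fails for both x = 100 and x = -100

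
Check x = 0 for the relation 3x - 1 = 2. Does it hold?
x = 0: LHS = 3·0 - 1 = -1; -1 = 2 — FAILS

The relation fails at x = 0, so x = 0 is a counterexample.

Answer: No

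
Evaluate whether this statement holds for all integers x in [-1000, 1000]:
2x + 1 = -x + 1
The claim fails at x = 1:
x = 1: LHS = 2·1 + 1 = 3, RHS = -1 + 1 = 0; 3 = 0 — FAILS

Because a single integer refutes it, the statement is false.

Answer: False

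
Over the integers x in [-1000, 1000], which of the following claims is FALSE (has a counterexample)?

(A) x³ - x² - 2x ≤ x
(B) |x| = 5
(A) x = -1: LHS = (-1)³ - (-1)² - 2·(-1) = 0; 0 ≤ -1 — FAILS
(B) x = 0: LHS = |0| = 0; 0 = 5 — FAILS

Answer: Both A and B are false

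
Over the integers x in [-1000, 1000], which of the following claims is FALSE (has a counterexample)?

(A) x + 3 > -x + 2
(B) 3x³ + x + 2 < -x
(A) x = -1: LHS = (-1) + 3 = 2, RHS = -(-1) + 2 = 3; 2 > 3 — FAILS
(B) x = 0: LHS = 3·0³ + 0 + 2 = 2, RHS = -0 = 0; 2 < 0 — FAILS

Answer: Both A and B are false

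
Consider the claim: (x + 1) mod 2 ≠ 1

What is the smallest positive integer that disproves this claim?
Testing positive integers:
x = 1: LHS = (1 + 1) mod 2 = 2 mod 2 = 0; 0 ≠ 1 — holds
x = 2: LHS = (2 + 1) mod 2 = 3 mod 2 = 1; 1 ≠ 1 — FAILS  ← smallest positive counterexample

Answer: x = 2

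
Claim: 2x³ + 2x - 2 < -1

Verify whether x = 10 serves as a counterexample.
Substitute x = 10 into the relation:
x = 10: LHS = 2·10³ + 2·10 - 2 = 2018; 2018 < -1 — FAILS

Since the claim fails at x = 10, this value is a counterexample.

Answer: Yes, x = 10 is a counterexample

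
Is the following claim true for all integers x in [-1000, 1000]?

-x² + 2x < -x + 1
The claim fails at x = 1:
x = 1: LHS = -1² + 2·1 = 1, RHS = -1 + 1 = 0; 1 < 0 — FAILS

Because a single integer refutes it, the statement is false.

Answer: False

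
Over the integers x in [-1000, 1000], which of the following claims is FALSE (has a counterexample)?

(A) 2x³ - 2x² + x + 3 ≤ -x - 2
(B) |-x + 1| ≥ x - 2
(A) x = 0: LHS = 2·0³ - 2·0² + 0 + 3 = 3, RHS = -0 - 2 = -2; 3 ≤ -2 — FAILS

(B) Over all integers in [-1000, 1000], LHS − RHS is smallest at x = 1, where it equals 1:
x = 1: LHS = |-1 + 1| = |0| = 0, RHS = 1 - 2 = -1; 0 ≥ -1 — holds
At the ends of the range:
x = -1000: LHS = |-(-1000) + 1| = |1001| = 1001, RHS = (-1000) - 2 = -1002; 1001 ≥ -1002 — holds
x = 1000: LHS = |-1000 + 1| = |-999| = 999, RHS = 1000 - 2 = 998; 999 ≥ 998 — holds
Hence LHS − RHS is never negative, i.e. LHS ≥ RHS throughout, so the relation holds for every integer in [-1000, 1000].

Only (A) has a counterexample.

Answer: A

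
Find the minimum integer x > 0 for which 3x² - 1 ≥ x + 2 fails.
Testing positive integers:
x = 1: LHS = 3·1² - 1 = 2, RHS = 1 + 2 = 3; 2 ≥ 3 — FAILS  ← smallest positive counterexample

Answer: x = 1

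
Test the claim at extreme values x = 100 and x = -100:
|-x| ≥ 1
x = 100: LHS = |-100| = 100; 100 ≥ 1 — holds
x = -100: LHS = |-(-100)| = |100| = 100; 100 ≥ 1 — holds

Answer: Yes, holds for both x = 100 and x = -100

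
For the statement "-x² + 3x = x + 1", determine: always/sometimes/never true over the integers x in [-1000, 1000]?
Holds at x = 1: LHS = -1² + 3·1 = 2, RHS = 1 + 1 = 2; 2 = 2 — holds
Fails at x = 0: LHS = -0² + 3·0 = 0, RHS = 0 + 1 = 1; 0 = 1 — FAILS
It is satisfied by some integers in the range but not all.

Answer: Sometimes true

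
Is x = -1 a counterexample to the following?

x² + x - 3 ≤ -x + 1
Substitute x = -1 into the relation:
x = -1: LHS = (-1)² + (-1) - 3 = -3, RHS = -(-1) + 1 = 2; -3 ≤ 2 — holds

The claim holds here, so x = -1 is not a counterexample. (A counterexample exists elsewhere, e.g. x = 2.)

Answer: No, x = -1 is not a counterexample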